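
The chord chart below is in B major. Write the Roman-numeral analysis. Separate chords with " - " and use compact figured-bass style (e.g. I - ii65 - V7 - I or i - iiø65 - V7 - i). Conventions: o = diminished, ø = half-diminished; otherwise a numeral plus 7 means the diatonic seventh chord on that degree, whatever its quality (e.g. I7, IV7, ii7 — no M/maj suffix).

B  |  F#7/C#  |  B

I - V43 - I

B: major triad on B = scale degree 1 → I.
F#7/C# has root F#, degree 5 in B major, so V43.
B: major triad on B = scale degree 1 → I.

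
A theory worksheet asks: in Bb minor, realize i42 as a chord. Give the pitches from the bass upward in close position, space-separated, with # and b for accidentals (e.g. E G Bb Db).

Ab Bb Db F

The numeral's case and figure indicate a minor seventh chord. In Bb minor its root, the tonic, is Bb.
Stacking thirds from Bb gives Bb-Db-F-Ab.
With the 42 figure the chord is in third inversion; from the bass Ab upward in close position it reads Ab-Bb-Db-F.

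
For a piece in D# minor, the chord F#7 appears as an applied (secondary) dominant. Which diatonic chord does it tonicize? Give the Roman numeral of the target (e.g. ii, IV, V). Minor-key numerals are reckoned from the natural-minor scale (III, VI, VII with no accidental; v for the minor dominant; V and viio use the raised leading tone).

VI

The chord is a dominant seventh chord on F#.
A dominant resolves down a perfect fifth: F# → B. In D# minor, B is scale degree 6, i.e. VI.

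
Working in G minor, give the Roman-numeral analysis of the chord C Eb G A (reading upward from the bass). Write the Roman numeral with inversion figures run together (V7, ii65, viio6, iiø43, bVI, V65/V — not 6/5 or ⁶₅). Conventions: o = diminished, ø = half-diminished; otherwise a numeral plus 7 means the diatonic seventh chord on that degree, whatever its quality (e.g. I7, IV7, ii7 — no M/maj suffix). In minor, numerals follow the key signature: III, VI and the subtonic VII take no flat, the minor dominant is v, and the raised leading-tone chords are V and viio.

iiø65

The pitches A-C-Eb-G form a half-diminished seventh chord rooted on A.
A is scale degree 2 in G minor, and a half-diminished seventh chord on that degree is written iiø7.
With C in the bass the chord is in first inversion, so the figured bass is 65.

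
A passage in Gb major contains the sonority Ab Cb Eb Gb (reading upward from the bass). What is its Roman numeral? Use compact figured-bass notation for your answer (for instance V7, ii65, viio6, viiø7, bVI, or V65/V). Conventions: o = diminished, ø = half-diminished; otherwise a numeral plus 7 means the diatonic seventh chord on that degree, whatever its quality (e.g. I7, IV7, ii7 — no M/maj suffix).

The pitches Ab-Cb-Eb-Gb form a minor seventh chord rooted on Ab.
Ab is scale degree 2 in Gb major, and a minor seventh chord on that degree is written ii7.

ii7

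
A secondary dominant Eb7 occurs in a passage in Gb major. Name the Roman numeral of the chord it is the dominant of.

ii

The chord is a dominant seventh chord on Eb.
A dominant resolves down a perfect fifth: Eb → Ab. In Gb major, Ab is scale degree 2, i.e. ii.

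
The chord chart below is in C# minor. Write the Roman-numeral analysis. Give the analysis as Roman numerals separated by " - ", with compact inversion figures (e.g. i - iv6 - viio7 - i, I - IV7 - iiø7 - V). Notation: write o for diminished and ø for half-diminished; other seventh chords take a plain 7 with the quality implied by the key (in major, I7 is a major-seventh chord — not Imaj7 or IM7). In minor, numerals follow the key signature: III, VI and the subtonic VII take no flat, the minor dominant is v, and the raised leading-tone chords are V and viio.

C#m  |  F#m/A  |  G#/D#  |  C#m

C#m has root C#, degree 1 in C# minor, so i.
F#m/A: root F# is the subdominant; minor triad there is iv6.
G#/D# has root G#, degree 5 in C# minor, so V64.
C#m: root C# is the tonic; minor triad there is i.

i - iv6 - V64 - i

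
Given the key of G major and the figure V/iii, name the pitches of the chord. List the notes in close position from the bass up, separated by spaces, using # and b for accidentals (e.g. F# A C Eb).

F# A# C#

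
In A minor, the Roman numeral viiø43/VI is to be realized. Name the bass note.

The applied chord viiø43/VI is rooted on E: E-G-Bb-D.
The figure 43 means second inversion — the fifth is in the bass.

Bb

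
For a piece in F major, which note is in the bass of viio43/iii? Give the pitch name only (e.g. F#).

The applied chord viio43/iii is rooted on G#: G#-B-D-F.
The figure 43 means second inversion — the fifth is in the bass.

D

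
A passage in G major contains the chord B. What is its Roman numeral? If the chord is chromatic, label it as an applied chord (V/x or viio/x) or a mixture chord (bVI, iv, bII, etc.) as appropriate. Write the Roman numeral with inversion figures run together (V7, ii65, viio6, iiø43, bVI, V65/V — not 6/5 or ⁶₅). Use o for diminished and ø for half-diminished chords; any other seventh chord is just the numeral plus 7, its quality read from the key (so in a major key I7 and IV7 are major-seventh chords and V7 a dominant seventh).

V/vi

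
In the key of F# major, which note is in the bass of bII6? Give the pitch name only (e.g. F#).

bII in F# major has root G; the chord is G-B-D.
The figure 6 means first inversion — the third is in the bass.

B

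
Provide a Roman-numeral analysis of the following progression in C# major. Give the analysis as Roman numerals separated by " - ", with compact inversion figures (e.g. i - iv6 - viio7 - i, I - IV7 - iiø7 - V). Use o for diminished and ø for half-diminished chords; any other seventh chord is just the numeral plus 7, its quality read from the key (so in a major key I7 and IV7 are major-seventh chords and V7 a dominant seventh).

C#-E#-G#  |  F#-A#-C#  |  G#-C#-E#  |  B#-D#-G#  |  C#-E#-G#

C#-E#-G#: major triad on C# = scale degree 1 → I.
F#-A#-C#: root F# is the subdominant; major triad there is IV.
G#-C#-E#: root C# is the tonic; major triad there is I64.
B#-D#-G#: major triad on G# = scale degree 5 → V6.
C#-E#-G# has root C#, degree 1 in C# major, so I.

I - IV - I64 - V6 - I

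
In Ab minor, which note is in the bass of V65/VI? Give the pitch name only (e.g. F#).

Eb

The applied chord V65/VI is rooted on Cb: Cb-Eb-Gb-Bbb.
The figure 65 means first inversion — the third is in the bass.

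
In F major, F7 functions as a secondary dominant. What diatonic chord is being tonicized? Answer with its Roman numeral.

The chord is a dominant seventh chord on F.
A dominant resolves down a perfect fifth: F → Bb. In F major, Bb is scale degree 4, i.e. IV.

IV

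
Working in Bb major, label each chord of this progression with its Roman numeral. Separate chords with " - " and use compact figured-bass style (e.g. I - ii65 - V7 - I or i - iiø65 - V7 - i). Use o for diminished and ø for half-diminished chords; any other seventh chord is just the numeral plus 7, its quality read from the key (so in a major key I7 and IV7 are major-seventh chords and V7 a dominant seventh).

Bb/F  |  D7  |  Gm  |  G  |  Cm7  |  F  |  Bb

I64 - V7/vi - vi - V/ii - ii7 - V - I

Bb/F has root Bb, degree 1 in Bb major, so I64.
D7: chromatic; D is V of vi, so V7/vi.
Gm has root G, degree 6 in Bb major, so vi.
G: a major triad on G, the applied dominant of ii → V/ii.
Cm7 has root C, degree 2 in Bb major, so ii7.
F has root F, degree 5 in Bb major, so V.
Bb: major triad on Bb = scale degree 1 → I.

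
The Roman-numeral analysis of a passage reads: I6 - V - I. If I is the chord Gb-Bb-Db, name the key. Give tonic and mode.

Gb major

The chord Gb is a major triad rooted on Gb; its label is I.
If Gb is scale degree 1 and the mode makes that degree carry a major triad, the tonic is Gb and the mode is major.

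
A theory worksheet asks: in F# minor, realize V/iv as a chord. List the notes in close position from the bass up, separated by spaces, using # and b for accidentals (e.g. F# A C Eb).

The slash means an applied dominant: we want the dominant of iv. In F# minor, iv is B minor, and its dominant is built on F#.
Building a major triad on F# gives F#-A#-C#.

F# A# C#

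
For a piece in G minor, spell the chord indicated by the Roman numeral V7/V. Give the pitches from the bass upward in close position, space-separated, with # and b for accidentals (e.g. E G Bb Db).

A C# E G

V7/V is a secondary dominant — the dominant seventh of V. V in G minor is D, so the applied chord's root is A, a perfect fifth above.
Building a dominant seventh chord on A gives A-C#-E-G.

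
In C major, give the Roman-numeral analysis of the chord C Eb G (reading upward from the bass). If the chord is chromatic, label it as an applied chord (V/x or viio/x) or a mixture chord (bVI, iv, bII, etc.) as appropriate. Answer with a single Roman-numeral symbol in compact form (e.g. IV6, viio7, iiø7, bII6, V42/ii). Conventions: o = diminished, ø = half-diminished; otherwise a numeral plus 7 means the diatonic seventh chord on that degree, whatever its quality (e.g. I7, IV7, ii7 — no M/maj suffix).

i

The pitches C-Eb-G form a minor triad rooted on C.
C is the first degree of C major. This is the minor tonic, borrowed from the parallel minor.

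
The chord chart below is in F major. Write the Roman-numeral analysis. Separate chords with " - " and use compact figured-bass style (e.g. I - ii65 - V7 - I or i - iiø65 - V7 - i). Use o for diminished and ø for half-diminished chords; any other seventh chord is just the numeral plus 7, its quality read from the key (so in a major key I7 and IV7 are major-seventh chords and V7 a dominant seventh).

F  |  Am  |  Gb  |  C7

I - iii - bII - V7

F: root F is the tonic; major triad there is I.
Am has root A, degree 3 in F major, so iii.
Gb: major triad on Gb — chromatic; Gb is the lowered second degree, so this is the Neapolitan chord, bII.
C7: dominant seventh chord on C = scale degree 5 → V7.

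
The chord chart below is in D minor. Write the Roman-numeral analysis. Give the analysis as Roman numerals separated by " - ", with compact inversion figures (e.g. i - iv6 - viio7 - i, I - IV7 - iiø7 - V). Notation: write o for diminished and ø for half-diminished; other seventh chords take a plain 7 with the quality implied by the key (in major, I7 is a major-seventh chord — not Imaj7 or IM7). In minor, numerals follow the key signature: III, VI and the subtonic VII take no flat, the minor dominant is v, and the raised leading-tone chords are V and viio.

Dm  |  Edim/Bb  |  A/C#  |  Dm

i - iio64 - V6 - i

Dm has root D, degree 1 in D minor, so i.
Edim/Bb has root E, degree 2 in D minor, so iio64.
A/C#: major triad on A = scale degree 5 → V6.
Dm: root D is the tonic; minor triad there is i.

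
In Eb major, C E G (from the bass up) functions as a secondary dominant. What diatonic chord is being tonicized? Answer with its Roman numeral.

ii

The chord is a major triad on C.
A dominant resolves down a perfect fifth: C → F. In Eb major, F is scale degree 2, i.e. ii.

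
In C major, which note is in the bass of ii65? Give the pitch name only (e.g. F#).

F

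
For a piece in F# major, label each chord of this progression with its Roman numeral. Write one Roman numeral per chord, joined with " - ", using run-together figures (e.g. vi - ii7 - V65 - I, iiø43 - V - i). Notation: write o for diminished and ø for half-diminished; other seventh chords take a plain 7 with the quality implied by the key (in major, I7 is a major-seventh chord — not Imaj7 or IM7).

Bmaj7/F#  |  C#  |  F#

IV43 - V - I

Bmaj7/F#: root B is the subdominant; major seventh chord there is IV43.
C#: root C# is the dominant; major triad there is V.
F#: major triad on F# = scale degree 1 → I.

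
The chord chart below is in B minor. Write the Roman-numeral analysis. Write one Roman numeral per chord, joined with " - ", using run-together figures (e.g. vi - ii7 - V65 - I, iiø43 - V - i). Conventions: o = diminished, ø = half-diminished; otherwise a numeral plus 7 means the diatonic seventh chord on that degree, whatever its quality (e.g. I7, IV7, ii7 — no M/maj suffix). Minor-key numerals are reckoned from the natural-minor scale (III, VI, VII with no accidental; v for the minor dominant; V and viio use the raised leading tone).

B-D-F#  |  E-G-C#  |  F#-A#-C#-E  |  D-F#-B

i - iio6 - V7 - i6

B-D-F#: minor triad on B = scale degree 1 → i.
E-G-C#: diminished triad on C# = scale degree 2 → iio6.
F#-A#-C#-E: root F# is the dominant; dominant seventh chord there is V7.
D-F#-B: root B is the tonic; minor triad there is i6.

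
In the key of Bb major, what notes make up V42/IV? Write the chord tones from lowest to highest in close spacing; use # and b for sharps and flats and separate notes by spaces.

The slash means an applied dominant: we want the dominant of IV. In Bb major, IV is Eb major, and its dominant is built on Bb.
Building a dominant seventh chord on Bb gives Bb-D-F-Ab.
With the 42 figure the chord is in third inversion; from the bass Ab upward in close position it reads Ab-Bb-D-F.

Ab Bb D F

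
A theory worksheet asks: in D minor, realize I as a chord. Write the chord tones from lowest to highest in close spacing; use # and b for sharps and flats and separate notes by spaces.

Scale degree 1 in D minor is D; here the chord built on it is altered to a major triad. I is the major tonic (Picardy third), borrowed from the parallel major.
So the chord is D-F#-A.

D F# A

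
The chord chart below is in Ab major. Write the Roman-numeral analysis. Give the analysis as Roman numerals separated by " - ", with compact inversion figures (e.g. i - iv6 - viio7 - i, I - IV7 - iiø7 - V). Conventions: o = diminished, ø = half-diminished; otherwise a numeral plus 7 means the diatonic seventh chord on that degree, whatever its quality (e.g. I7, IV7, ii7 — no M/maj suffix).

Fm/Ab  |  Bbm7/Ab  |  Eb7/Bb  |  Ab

vi6 - ii42 - V43 - I

Fm/Ab: minor triad on F = scale degree 6 → vi6.
Bbm7/Ab has root Bb, degree 2 in Ab major, so ii42.
Eb7/Bb has root Eb, degree 5 in Ab major, so V43.
Ab: major triad on Ab = scale degree 1 → I.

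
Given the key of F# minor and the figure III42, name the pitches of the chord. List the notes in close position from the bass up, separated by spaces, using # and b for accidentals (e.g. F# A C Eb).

G# A C# E

The numeral's case and figure indicate a major seventh chord. In F# minor its root, scale degree 3, is A.
Stacking thirds from A gives A-C#-E-G#.
With the 42 figure the chord is in third inversion; from the bass G# upward in close position it reads G#-A-C#-E.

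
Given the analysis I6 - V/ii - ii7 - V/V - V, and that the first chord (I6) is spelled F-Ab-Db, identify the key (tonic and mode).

The anchor chord is a major triad on Db, labeled I6.
If Db is scale degree 1 and the mode makes that degree carry a major triad, the tonic is Db and the mode is major.

Db major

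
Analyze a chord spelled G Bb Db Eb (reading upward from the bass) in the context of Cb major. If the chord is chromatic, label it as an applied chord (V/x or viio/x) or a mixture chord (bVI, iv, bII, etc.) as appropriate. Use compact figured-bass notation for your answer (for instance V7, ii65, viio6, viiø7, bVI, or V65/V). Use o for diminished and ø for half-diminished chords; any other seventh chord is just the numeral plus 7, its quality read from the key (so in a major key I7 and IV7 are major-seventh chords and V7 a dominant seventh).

Stacked in thirds the chord is Eb-G-Bb-Db: a dominant seventh chord on Eb.
Eb is not a diatonic chord root with this quality in Cb major, but it lies a perfect fifth above Ab (vi), so the chord functions as an applied dominant of vi.
With G in the bass the chord is in first inversion, so the figured bass is 65.

V65/vi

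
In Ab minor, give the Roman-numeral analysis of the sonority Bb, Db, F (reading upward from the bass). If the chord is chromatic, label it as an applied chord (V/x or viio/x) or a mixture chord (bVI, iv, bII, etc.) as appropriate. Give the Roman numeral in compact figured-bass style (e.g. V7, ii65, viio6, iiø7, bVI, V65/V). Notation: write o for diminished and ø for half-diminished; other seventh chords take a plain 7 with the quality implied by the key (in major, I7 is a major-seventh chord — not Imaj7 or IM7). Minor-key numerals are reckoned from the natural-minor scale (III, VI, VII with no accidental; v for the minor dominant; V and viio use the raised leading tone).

Stacked in thirds the chord is Bb-Db-F: a minor triad on Bb.
Bb is the second degree of Ab minor. This is the minor supertonic, borrowed from the parallel major (the Dorian ii).

ii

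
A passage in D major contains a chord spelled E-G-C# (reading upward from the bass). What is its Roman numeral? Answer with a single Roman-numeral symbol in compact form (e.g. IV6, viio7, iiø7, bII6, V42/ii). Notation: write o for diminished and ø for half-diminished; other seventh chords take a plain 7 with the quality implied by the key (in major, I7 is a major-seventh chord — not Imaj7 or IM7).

viio6

Stacked in thirds the chord is C#-E-G: a diminished triad on C#.
C# is scale degree 7 in D major, and a diminished triad on that degree is written viio.
With E in the bass the chord is in first inversion, so the figured bass is 6.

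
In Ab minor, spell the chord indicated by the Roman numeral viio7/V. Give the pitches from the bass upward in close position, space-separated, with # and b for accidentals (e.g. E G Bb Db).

The slash marks an applied leading-tone chord: viio of V. In Ab minor, V is Eb, so the leading tone to it is D, a half step below.
Building a fully diminished seventh chord on D gives D-F-Ab-Cb.

D F Ab Cb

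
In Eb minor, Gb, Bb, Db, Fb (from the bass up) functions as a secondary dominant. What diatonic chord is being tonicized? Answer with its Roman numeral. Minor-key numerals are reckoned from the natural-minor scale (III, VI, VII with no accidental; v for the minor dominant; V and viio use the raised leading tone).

The chord is a dominant seventh chord on Gb.
A dominant resolves down a perfect fifth: Gb → Cb. In Eb minor, Cb is scale degree 6, i.e. VI.

VI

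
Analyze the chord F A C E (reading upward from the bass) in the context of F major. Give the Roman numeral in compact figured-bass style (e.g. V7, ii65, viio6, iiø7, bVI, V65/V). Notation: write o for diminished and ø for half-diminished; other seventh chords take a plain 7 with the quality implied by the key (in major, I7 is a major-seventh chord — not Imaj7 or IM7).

I7

The pitches F-A-C-E form a major seventh chord rooted on F.
In F major, F is the tonic; the diatonic major seventh chord there is I7.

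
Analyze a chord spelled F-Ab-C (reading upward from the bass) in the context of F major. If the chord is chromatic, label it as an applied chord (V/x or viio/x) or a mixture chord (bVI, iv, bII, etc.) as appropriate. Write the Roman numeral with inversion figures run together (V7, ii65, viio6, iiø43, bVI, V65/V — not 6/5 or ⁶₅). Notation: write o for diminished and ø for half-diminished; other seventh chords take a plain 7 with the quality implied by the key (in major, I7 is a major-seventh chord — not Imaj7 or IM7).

Stacked in thirds the chord is F-Ab-C: a minor triad on F.
F is the first degree of F major. This is the minor tonic, borrowed from the parallel minor.

i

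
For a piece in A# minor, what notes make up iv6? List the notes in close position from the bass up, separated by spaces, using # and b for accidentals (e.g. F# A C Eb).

F# A# D#

In A# minor, the fourth degree is D#, and the diatonic chord built there is a minor triad.
That chord is spelled D#-F#-A#.
The figured bass 6 indicates first inversion, placing the third (F#) in the bass: F#-A#-D#.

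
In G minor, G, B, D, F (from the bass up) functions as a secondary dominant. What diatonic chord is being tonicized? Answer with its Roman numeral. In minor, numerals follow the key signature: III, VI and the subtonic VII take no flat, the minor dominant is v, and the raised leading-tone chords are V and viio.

The chord is a dominant seventh chord on G.
A dominant resolves down a perfect fifth: G → C. In G minor, C is scale degree 4, i.e. iv.

iv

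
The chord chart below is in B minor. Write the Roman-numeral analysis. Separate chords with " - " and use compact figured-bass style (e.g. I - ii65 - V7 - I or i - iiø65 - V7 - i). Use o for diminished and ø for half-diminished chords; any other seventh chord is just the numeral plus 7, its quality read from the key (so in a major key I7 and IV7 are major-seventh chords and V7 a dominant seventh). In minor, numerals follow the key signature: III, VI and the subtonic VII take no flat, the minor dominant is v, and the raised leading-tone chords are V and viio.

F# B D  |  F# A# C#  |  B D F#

i64 - V - i

F#-B-D: minor triad on B = scale degree 1 → i64.
F#-A#-C#: major triad on F# = scale degree 5 → V.
B-D-F#: root B is the tonic; minor triad there is i.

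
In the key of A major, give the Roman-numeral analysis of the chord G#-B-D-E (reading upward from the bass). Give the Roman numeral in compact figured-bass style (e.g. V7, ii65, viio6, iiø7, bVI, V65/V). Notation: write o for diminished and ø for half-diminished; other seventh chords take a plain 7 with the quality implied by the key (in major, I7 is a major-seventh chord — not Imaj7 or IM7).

V65

Stacked in thirds the chord is E-G#-B-D: a dominant seventh chord on E.
In A major, E is the dominant; the diatonic dominant seventh chord there is V7.
With G# in the bass the chord is in first inversion, so the figured bass is 65.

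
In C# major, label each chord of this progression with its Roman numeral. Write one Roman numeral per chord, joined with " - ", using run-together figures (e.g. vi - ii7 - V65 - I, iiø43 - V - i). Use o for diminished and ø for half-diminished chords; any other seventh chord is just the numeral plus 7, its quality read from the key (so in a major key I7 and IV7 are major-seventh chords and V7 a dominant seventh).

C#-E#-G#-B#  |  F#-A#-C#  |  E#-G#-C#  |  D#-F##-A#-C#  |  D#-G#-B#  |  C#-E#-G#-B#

C#-E#-G#-B# has root C#, degree 1 in C# major, so I7.
F#-A#-C#: root F# is the subdominant; major triad there is IV.
E#-G#-C# has root C#, degree 1 in C# major, so I6.
D#-F##-A#-C# is the secondary dominant of V (dominant seventh chord on D#): V7/V.
D#-G#-B#: major triad on G# = scale degree 5 → V64.
C#-E#-G#-B#: root C# is the tonic; major seventh chord there is I7.

I7 - IV - I6 - V7/V - V64 - I7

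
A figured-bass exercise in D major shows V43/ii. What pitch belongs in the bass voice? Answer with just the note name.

F#

The applied chord V43/ii is rooted on B: B-D#-F#-A.
The figure 43 means second inversion — the fifth is in the bass.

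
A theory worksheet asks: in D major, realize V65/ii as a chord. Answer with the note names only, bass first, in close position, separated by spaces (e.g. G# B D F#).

D# F# A B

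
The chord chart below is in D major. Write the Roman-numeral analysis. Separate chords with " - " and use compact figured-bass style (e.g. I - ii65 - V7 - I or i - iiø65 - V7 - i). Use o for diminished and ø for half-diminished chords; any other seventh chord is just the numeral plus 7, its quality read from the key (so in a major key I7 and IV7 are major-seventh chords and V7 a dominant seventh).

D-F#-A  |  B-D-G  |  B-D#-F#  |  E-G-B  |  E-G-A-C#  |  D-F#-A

I - IV6 - V/ii - ii - V43 - I

D-F#-A has root D, degree 1 in D major, so I.
B-D-G: major triad on G = scale degree 4 → IV6.
B-D#-F#: a major triad on B, the applied dominant of ii → V/ii.
E-G-B: minor triad on E = scale degree 2 → ii.
E-G-A-C# has root A, degree 5 in D major, so V43.
D-F#-A: root D is the tonic; major triad there is I.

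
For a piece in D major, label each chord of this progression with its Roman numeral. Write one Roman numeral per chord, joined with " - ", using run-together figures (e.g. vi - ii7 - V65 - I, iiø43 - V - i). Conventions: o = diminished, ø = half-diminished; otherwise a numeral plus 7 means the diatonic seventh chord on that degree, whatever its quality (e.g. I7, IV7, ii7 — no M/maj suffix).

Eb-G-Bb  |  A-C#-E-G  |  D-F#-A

bII - V7 - I

Eb-G-Bb is non-diatonic — a major triad on the lowered supertonic (Eb): the Neapolitan chord, bII.
A-C#-E-G: root A is the dominant; dominant seventh chord there is V7.
D-F#-A: major triad on D = scale degree 1 → I.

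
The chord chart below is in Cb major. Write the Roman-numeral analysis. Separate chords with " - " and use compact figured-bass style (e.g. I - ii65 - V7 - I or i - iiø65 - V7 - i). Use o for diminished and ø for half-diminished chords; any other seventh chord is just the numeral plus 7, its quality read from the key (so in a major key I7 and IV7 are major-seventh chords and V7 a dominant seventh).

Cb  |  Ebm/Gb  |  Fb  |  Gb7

Cb: root Cb is the tonic; major triad there is I.
Ebm/Gb: minor triad on Eb = scale degree 3 → iii6.
Fb: major triad on Fb = scale degree 4 → IV.
Gb7: dominant seventh chord on Gb = scale degree 5 → V7.

I - iii6 - IV - V7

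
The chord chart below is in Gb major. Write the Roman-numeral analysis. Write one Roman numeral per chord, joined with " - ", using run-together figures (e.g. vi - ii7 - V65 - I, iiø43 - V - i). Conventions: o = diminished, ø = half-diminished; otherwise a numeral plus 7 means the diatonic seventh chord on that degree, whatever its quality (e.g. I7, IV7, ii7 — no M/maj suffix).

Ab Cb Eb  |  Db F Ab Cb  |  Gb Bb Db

Ab-Cb-Eb: minor triad on Ab = scale degree 2 → ii.
Db-F-Ab-Cb: root Db is the dominant; dominant seventh chord there is V7.
Gb-Bb-Db has root Gb, degree 1 in Gb major, so I.

ii - V7 - I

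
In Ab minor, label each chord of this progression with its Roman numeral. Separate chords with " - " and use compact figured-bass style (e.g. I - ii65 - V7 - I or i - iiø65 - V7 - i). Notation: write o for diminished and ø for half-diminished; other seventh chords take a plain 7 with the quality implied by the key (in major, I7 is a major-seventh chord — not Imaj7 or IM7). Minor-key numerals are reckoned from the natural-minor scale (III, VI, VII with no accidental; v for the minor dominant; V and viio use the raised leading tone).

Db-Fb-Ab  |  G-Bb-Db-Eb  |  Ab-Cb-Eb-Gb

iv - V65 - i7

Db-Fb-Ab has root Db, degree 4 in Ab minor, so iv.
G-Bb-Db-Eb: dominant seventh chord on Eb = scale degree 5 → V65.
Ab-Cb-Eb-Gb has root Ab, degree 1 in Ab minor, so i7.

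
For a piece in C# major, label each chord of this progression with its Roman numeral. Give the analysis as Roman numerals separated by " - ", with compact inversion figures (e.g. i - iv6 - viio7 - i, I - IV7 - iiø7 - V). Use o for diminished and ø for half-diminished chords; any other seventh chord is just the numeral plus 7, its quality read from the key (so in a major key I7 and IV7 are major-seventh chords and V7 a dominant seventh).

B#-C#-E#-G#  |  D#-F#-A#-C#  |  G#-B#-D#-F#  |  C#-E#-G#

B#-C#-E#-G#: root C# is the tonic; major seventh chord there is I42.
D#-F#-A#-C#: minor seventh chord on D# = scale degree 2 → ii7.
G#-B#-D#-F#: root G# is the dominant; dominant seventh chord there is V7.
C#-E#-G#: root C# is the tonic; major triad there is I.

I42 - ii7 - V7 - I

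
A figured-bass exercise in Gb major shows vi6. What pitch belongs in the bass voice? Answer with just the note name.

vi in Gb major has root Eb; the chord is Eb-Gb-Bb.
The figure 6 means first inversion — the third is in the bass.

Gb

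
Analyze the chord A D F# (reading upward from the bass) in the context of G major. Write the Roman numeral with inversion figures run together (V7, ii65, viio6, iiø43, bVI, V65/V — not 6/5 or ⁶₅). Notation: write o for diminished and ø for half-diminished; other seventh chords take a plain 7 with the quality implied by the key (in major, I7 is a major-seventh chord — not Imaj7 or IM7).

V64

Stacked in thirds the chord is D-F#-A: a major triad on D.
In G major, D is the dominant; the diatonic major triad there is V.
With A in the bass the chord is in second inversion, so the figured bass is 64.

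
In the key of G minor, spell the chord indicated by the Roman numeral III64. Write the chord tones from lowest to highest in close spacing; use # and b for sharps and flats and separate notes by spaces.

In G minor, the third degree is Bb, and the diatonic chord built there is a major triad.
Stacking thirds from Bb gives Bb-D-F.
The figured bass 64 indicates second inversion, placing the fifth (F) in the bass: F-Bb-D.

F Bb D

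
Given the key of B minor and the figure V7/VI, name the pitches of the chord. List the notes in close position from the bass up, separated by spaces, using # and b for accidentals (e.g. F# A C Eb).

V7/VI is a secondary dominant — the dominant seventh of VI. VI in B minor is G, so the applied chord's root is D, a perfect fifth above.
Building a dominant seventh chord on D gives D-F#-A-C.

D F# A C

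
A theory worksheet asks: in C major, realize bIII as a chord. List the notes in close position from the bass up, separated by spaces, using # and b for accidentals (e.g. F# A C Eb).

Eb G Bb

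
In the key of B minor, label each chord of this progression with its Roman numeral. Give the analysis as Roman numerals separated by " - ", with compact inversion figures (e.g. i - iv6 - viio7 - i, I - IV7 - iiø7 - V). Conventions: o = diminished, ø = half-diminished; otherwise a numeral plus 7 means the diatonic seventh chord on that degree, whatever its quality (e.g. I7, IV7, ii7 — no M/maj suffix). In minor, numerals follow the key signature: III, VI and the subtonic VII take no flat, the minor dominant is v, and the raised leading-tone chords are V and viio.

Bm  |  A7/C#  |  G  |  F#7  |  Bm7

i - VII65 - VI - V7 - i7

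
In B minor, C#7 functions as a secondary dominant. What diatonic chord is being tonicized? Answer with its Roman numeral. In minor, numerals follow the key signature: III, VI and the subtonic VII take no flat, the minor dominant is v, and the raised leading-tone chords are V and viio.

The chord is a dominant seventh chord on C#.
A dominant resolves down a perfect fifth: C# → F#. In B minor, F# is scale degree 5, i.e. V.

V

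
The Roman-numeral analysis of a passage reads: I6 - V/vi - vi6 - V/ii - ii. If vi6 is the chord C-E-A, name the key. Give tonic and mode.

The anchor chord is a minor triad on A, labeled vi6.
Counting down 5 scale steps from A places the tonic on C; a minor triad on degree 6 is diatonic only in major.

C major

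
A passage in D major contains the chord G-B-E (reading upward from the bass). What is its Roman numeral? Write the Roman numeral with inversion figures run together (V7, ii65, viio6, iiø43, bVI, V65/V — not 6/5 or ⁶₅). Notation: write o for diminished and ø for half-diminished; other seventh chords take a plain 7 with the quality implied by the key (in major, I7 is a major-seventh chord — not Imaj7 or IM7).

Stacked in thirds the chord is E-G-B: a minor triad on E.
In D major, E is the supertonic; the diatonic minor triad there is ii.
With G in the bass the chord is in first inversion, so the figured bass is 6.

ii6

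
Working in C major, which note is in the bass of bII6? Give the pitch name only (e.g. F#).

bII in C major has root Db; the chord is Db-F-Ab.
The figure 6 means first inversion — the third is in the bass.

F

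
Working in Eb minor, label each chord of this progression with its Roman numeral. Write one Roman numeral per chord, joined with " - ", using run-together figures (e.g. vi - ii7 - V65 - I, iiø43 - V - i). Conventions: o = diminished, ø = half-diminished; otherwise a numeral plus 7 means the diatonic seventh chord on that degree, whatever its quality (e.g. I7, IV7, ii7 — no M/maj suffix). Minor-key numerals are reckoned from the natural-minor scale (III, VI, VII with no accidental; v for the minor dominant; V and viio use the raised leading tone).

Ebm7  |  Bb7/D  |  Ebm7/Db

i7 - V65 - i42

Ebm7: minor seventh chord on Eb = scale degree 1 → i7.
Bb7/D: root Bb is the dominant; dominant seventh chord there is V65.
Ebm7/Db has root Eb, degree 1 in Eb minor, so i42.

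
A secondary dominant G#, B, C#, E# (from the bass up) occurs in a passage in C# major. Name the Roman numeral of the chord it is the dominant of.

The chord is a dominant seventh chord on C#.
A dominant resolves down a perfect fifth: C# → F#. In C# major, F# is scale degree 4, i.e. IV.

IV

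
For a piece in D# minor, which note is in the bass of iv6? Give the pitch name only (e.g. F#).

B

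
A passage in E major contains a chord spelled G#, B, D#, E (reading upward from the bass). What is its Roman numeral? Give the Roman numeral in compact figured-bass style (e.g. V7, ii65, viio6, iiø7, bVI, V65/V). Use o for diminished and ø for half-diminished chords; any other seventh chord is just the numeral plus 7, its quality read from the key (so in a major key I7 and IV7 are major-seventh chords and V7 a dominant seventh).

The pitches E-G#-B-D# form a major seventh chord rooted on E.
E is scale degree 1 in E major, and a major seventh chord on that degree is written I7.
With G# in the bass the chord is in first inversion, so the figured bass is 65.

I65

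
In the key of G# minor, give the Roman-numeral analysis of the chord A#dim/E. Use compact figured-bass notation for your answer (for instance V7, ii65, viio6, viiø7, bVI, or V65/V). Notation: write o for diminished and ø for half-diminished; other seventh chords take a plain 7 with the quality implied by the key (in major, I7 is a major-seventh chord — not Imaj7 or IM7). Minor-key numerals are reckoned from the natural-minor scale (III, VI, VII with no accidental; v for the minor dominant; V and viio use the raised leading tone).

iio64

The pitches A#-C#-E form a diminished triad rooted on A#.
A# is scale degree 2 in G# minor, and a diminished triad on that degree is written iio.
With E in the bass the chord is in second inversion, so the figured bass is 64.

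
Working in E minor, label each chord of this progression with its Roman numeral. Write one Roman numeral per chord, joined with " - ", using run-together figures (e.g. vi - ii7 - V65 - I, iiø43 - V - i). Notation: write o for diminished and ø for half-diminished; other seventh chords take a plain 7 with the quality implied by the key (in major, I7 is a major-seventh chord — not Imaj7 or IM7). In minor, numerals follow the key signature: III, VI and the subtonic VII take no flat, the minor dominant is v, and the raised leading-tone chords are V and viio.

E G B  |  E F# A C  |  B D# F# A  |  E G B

E-G-B has root E, degree 1 in E minor, so i.
E-F#-A-C has root F#, degree 2 in E minor, so iiø42.
B-D#-F#-A has root B, degree 5 in E minor, so V7.
E-G-B: root E is the tonic; minor triad there is i.

i - iiø42 - V7 - i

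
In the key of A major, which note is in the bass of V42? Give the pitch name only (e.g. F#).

V in A major has root E; the chord is E-G#-B-D.
The figure 42 means third inversion — the seventh is in the bass.

D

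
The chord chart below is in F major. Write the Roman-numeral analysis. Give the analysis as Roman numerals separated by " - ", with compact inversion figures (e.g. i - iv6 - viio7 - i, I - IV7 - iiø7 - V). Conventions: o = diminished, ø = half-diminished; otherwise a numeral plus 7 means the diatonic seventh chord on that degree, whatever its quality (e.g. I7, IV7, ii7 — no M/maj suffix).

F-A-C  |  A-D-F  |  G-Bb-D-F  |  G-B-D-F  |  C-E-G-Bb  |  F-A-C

I - vi64 - ii7 - V7/V - V7 - I

F-A-C: major triad on F = scale degree 1 → I.
A-D-F has root D, degree 6 in F major, so vi64.
G-Bb-D-F: root G is the supertonic; minor seventh chord there is ii7.
G-B-D-F: chromatic; G is V of V, so V7/V.
C-E-G-Bb: root C is the dominant; dominant seventh chord there is V7.
F-A-C has root F, degree 1 in F major, so I.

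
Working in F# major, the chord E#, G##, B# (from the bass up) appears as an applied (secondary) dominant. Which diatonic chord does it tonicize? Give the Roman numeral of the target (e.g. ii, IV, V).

iii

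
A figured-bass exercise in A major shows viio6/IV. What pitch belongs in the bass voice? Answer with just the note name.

The applied chord viio6/IV is rooted on C#: C#-E-G.
The figure 6 means first inversion — the third is in the bass.

E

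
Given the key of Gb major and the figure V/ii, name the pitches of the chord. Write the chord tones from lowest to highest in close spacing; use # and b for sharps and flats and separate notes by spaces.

The slash means an applied dominant: we want the dominant of ii. In Gb major, ii is Ab minor, and its dominant is built on Eb.
Building a major triad on Eb gives Eb-G-Bb.

Eb G Bb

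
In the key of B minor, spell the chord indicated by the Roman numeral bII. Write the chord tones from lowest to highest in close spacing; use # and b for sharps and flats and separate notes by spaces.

bII is the Neapolitan chord — a major triad on the lowered second degree. In B minor that root is C.
So the chord is C-E-G, a major triad.

C E G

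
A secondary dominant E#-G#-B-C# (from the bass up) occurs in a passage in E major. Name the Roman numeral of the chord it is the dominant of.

ii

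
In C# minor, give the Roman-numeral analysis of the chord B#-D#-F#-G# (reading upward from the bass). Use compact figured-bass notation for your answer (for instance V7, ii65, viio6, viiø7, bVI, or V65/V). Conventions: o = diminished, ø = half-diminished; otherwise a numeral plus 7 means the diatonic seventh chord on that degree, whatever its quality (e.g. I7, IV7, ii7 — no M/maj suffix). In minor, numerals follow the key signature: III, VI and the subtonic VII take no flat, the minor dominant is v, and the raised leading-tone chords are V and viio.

The pitches G#-B#-D#-F# form a dominant seventh chord rooted on G#.
G# is scale degree 5 in C# minor, and a dominant seventh chord on that degree is written V7.
With B# in the bass the chord is in first inversion, so the figured bass is 65.

V65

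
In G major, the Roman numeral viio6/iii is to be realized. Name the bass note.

C#

The applied chord viio6/iii is rooted on A#: A#-C#-E.
The figure 6 means first inversion — the third is in the bass.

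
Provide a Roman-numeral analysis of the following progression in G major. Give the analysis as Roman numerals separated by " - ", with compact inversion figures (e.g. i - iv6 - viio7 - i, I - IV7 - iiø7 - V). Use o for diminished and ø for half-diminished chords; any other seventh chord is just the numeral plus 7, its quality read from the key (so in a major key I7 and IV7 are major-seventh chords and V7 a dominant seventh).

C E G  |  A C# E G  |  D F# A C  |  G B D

C-E-G: root C is the subdominant; major triad there is IV.
A-C#-E-G: a dominant seventh chord on A, the applied dominant of V → V7/V.
D-F#-A-C: dominant seventh chord on D = scale degree 5 → V7.
G-B-D has root G, degree 1 in G major, so I.

IV - V7/V - V7 - I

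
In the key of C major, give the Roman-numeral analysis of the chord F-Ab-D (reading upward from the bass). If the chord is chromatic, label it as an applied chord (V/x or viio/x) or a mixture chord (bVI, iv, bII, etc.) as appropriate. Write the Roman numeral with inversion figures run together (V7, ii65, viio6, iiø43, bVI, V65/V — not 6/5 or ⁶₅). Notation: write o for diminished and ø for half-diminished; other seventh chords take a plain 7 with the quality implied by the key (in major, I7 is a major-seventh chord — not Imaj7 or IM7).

iio6

The pitches D-F-Ab form a diminished triad rooted on D.
D is the second degree of C major. This is the diminished supertonic triad, borrowed from the parallel minor.
With F in the bass the chord is in first inversion, so the figured bass is 6.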